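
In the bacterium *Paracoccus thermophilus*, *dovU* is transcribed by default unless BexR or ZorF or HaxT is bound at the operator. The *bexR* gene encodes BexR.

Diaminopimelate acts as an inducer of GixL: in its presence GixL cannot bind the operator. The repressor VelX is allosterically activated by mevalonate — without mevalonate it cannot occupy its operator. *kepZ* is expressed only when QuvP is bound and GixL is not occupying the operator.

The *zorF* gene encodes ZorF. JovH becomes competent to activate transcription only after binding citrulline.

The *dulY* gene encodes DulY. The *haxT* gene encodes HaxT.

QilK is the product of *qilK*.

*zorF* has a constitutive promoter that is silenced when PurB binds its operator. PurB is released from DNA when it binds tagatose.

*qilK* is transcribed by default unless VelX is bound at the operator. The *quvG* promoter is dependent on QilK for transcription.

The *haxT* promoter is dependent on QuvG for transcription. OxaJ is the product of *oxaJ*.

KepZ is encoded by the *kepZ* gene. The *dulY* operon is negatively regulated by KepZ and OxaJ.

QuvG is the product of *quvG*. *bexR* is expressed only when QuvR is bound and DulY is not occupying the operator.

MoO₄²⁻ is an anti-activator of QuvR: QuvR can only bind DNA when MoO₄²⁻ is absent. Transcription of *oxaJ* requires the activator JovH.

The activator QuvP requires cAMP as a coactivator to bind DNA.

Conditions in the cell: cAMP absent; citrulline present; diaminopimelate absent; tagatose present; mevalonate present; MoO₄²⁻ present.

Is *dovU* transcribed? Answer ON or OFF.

OFF

MoO₄²⁻ is present, so QuvR is inactive.
Diaminopimelate is absent, so GixL is active.
cAMP is absent, so QuvP is inactive.
With repressor GixL bound, *kepZ* is not transcribed.
So KepZ is not produced.
Citrulline is present, so JovH is active.
No repressor is bound and JovH is active, so *oxaJ* is transcribed.
So OxaJ is produced and active.
With repressor OxaJ bound, *dulY* is not transcribed.
So DulY is not produced.
Required activator QuvR is absent, so *bexR* is not transcribed.
So BexR is not produced.
Tagatose is present, so PurB is inactive.
With no repressor bound, *zorF* is transcribed.
So ZorF is produced and active.
Mevalonate is present, so VelX is active.
With repressor VelX bound, *qilK* is not transcribed.
So QilK is not produced.
Required activator QilK is absent, so *quvG* is not transcribed.
So QuvG is not produced.
Required activator QuvG is absent, so *haxT* is not transcribed.
So HaxT is not produced.
With repressor ZorF bound, *dovU* is not transcribed.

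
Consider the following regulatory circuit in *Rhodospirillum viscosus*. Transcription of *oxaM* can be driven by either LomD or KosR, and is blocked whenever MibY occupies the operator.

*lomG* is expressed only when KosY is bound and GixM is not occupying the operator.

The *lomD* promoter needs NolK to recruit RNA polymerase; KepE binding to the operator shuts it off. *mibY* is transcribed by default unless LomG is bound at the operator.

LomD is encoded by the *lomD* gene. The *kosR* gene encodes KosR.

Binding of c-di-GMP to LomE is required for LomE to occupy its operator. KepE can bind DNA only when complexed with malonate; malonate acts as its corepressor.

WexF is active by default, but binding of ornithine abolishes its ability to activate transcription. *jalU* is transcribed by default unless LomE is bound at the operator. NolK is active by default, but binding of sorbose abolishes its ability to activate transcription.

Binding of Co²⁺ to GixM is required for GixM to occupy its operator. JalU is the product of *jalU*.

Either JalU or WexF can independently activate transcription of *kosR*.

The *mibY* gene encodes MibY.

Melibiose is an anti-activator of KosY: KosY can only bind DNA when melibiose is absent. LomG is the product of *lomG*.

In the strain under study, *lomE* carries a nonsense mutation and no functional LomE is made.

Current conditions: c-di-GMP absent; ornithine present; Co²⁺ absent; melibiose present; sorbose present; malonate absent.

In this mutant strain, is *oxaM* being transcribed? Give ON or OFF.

OFF

Malonate is absent, so KepE is inactive.
Sorbose is present, so NolK is inactive.
Required activator NolK is absent, so *lomD* is not transcribed.
So LomD is not produced.
LomE is non-functional in this strain, so it has no effect.
With no repressor bound, *jalU* is transcribed.
So JalU is produced and active.
Ornithine is present, so WexF is inactive.
Activator JalU is present, so *kosR* is transcribed.
So KosR is produced and active.
Co²⁺ is absent, so GixM is inactive.
Melibiose is present, so KosY is inactive.
Required activator KosY is absent, so *lomG* is not transcribed.
So LomG is not produced.
With no repressor bound, *mibY* is transcribed.
So MibY is produced and active.
With repressor MibY bound, *oxaM* is not transcribed.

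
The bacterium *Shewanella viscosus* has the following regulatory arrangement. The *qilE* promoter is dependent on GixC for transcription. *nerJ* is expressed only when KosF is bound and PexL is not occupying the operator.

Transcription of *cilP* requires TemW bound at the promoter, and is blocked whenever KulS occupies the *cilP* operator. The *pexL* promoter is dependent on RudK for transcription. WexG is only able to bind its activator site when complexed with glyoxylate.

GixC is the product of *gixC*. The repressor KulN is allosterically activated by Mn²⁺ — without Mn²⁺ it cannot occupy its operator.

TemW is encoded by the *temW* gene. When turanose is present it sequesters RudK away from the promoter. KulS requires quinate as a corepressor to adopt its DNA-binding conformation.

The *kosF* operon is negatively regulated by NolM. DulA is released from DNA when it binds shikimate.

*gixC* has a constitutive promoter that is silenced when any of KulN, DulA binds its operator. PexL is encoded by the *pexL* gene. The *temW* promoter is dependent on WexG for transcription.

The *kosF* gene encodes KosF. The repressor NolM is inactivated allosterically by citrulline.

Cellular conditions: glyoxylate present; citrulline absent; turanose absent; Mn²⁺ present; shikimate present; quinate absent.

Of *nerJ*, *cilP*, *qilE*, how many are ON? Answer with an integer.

1

Citrulline is absent, so NolM is active.
With repressor NolM bound, *kosF* is not transcribed.
So KosF is not produced.
Turanose is absent, so RudK is active.
No repressor is bound and RudK is active, so *pexL* is transcribed.
So PexL is produced and active.
With repressor PexL bound, *nerJ* is not transcribed.
→ *nerJ* is OFF.
Glyoxylate is present, so WexG is active.
No repressor is bound and WexG is active, so *temW* is transcribed.
So TemW is produced and active.
Quinate is absent, so KulS is inactive.
No repressor is bound and TemW is active, so *cilP* is transcribed.
→ *cilP* is ON.
Mn²⁺ is present, so KulN is active.
Shikimate is present, so DulA is inactive.
With repressor KulN bound, *gixC* is not transcribed.
So GixC is not produced.
Required activator GixC is absent, so *qilE* is not transcribed.
→ *qilE* is OFF.
1 of the 3 genes is transcribed.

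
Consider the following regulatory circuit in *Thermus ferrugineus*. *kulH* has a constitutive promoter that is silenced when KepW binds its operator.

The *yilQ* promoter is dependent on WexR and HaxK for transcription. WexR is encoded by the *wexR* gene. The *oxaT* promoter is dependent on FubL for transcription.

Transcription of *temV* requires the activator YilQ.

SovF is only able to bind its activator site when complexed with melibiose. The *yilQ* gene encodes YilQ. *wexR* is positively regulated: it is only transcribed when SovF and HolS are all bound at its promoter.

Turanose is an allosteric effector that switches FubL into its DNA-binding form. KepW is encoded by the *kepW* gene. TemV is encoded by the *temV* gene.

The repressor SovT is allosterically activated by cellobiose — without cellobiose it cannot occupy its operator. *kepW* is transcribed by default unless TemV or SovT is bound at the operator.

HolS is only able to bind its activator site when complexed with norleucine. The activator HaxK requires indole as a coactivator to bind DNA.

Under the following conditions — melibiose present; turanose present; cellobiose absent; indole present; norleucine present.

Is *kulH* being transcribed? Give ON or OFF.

ON

Melibiose is present, so SovF is active.
Norleucine is present, so HolS is active.
No repressor is bound and SovF and HolS are active, so *wexR* is transcribed.
So WexR is produced and active.
Indole is present, so HaxK is active.
No repressor is bound and WexR and HaxK are active, so *yilQ* is transcribed.
So YilQ is produced and active.
No repressor is bound and YilQ is active, so *temV* is transcribed.
So TemV is produced and active.
Cellobiose is absent, so SovT is inactive.
With repressor TemV bound, *kepW* is not transcribed.
So KepW is not produced.
With no repressor bound, *kulH* is transcribed.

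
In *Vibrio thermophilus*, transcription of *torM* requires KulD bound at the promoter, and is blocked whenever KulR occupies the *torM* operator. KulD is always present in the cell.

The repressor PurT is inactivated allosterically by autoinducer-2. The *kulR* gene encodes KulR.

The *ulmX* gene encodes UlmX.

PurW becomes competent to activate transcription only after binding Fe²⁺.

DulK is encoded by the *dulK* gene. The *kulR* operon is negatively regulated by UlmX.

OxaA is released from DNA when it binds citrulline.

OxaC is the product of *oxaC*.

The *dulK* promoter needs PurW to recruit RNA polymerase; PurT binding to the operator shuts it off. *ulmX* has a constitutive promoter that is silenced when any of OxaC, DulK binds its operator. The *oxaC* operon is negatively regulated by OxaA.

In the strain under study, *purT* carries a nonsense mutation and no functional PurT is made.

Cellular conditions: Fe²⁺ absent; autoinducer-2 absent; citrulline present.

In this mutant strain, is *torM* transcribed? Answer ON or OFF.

Citrulline is present, so OxaA is inactive.
With no repressor bound, *oxaC* is transcribed.
So OxaC is produced and active.
PurT is non-functional in this strain, so it has no effect.
Fe²⁺ is absent, so PurW is inactive.
Required activator PurW is absent, so *dulK* is not transcribed.
So DulK is not produced.
With repressor OxaC bound, *ulmX* is not transcribed.
So UlmX is not produced.
With no repressor bound, *kulR* is transcribed.
So KulR is produced and active.
KulD is produced constitutively and is active.
With repressor KulR bound, *torM* is not transcribed.

OFF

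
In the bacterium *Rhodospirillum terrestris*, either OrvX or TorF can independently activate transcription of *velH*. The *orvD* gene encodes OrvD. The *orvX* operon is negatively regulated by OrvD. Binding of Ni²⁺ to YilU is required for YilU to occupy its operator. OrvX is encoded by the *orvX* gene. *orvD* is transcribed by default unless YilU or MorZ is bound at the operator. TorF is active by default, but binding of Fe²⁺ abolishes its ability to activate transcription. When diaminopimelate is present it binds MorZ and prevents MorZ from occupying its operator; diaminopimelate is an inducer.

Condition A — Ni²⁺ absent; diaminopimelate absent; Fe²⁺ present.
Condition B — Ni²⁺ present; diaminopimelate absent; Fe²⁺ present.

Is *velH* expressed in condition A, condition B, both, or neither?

Condition A:
Ni²⁺ is absent, so YilU is inactive.
Diaminopimelate is absent, so MorZ is active.
With repressor MorZ bound, *orvD* is not transcribed.
So OrvD is not produced.
With no repressor bound, *orvX* is transcribed.
So OrvX is produced and active.
Fe²⁺ is present, so TorF is inactive.
Activator OrvX is present, so *velH* is transcribed.
→ *velH* is ON in A.
Condition B:
Ni²⁺ is present, so YilU is active.
Diaminopimelate is absent, so MorZ is active.
With repressor YilU bound, *orvD* is not transcribed.
So OrvD is not produced.
With no repressor bound, *orvX* is transcribed.
So OrvX is produced and active.
Fe²⁺ is present, so TorF is inactive.
Activator OrvX is present, so *velH* is transcribed.
→ *velH* is ON in B.

both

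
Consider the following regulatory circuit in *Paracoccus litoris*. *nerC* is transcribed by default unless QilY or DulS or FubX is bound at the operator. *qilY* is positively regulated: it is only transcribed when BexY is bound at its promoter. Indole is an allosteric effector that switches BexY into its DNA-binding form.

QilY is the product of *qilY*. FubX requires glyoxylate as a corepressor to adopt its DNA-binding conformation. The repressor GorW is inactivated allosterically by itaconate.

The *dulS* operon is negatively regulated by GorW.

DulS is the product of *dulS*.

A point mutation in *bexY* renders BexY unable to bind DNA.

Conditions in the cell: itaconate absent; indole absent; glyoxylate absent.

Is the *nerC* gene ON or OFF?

BexY is non-functional in this strain, so it has no effect.
Required activator BexY is absent, so *qilY* is not transcribed.
So QilY is not produced.
Itaconate is absent, so GorW is active.
With repressor GorW bound, *dulS* is not transcribed.
So DulS is not produced.
Glyoxylate is absent, so FubX is inactive.
With no repressor bound, *nerC* is transcribed.

ON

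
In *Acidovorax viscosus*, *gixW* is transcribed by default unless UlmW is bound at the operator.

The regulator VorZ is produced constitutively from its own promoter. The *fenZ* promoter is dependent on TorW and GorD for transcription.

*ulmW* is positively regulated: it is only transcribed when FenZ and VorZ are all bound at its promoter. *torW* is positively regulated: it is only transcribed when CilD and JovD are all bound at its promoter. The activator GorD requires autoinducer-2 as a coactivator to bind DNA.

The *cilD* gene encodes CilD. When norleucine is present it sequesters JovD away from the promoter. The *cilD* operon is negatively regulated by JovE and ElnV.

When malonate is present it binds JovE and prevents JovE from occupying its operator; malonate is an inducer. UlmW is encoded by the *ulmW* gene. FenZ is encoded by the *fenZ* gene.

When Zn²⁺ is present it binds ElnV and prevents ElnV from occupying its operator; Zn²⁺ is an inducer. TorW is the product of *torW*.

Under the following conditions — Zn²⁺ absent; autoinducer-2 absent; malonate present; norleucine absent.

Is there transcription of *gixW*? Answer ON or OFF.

Malonate is present, so JovE is inactive.
Zn²⁺ is absent, so ElnV is active.
With repressor ElnV bound, *cilD* is not transcribed.
So CilD is not produced.
Norleucine is absent, so JovD is active.
Required activator CilD is absent, so *torW* is not transcribed.
So TorW is not produced.
Autoinducer-2 is absent, so GorD is inactive.
Required activator TorW is absent, so *fenZ* is not transcribed.
So FenZ is not produced.
VorZ is produced constitutively and is active.
Required activator FenZ is absent, so *ulmW* is not transcribed.
So UlmW is not produced.
With no repressor bound, *gixW* is transcribed.

ON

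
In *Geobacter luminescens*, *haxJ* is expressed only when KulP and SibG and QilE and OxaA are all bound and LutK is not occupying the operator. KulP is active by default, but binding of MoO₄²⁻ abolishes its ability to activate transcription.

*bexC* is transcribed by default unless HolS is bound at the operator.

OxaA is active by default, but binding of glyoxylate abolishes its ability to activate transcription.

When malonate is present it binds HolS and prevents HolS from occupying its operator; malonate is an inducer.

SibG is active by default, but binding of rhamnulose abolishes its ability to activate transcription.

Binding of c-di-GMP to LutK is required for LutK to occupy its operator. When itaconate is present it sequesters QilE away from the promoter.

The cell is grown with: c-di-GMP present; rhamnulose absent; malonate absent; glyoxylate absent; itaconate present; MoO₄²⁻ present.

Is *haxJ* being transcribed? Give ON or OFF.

OFF

MoO₄²⁻ is present, so KulP is inactive.
Rhamnulose is absent, so SibG is active.
c-di-GMP is present, so LutK is active.
Itaconate is present, so QilE is inactive.
Glyoxylate is absent, so OxaA is active.
With repressor LutK bound, *haxJ* is not transcribed.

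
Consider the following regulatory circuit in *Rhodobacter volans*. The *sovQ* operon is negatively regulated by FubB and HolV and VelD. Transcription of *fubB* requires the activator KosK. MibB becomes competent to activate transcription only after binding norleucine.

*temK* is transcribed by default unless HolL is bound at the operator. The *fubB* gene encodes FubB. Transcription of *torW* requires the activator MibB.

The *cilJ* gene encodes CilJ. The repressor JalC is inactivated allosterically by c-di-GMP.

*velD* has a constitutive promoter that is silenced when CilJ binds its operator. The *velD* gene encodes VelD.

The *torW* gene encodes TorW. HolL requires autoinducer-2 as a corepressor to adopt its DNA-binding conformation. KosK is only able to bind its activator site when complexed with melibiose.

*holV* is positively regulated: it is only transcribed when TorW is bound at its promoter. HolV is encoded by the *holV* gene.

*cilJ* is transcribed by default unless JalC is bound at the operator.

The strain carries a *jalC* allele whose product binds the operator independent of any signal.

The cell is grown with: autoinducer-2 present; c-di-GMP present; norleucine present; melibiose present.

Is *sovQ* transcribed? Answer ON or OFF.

OFF

Melibiose is present, so KosK is active.
No repressor is bound and KosK is active, so *fubB* is transcribed.
So FubB is produced and active.
Norleucine is present, so MibB is active.
No repressor is bound and MibB is active, so *torW* is transcribed.
So TorW is produced and active.
No repressor is bound and TorW is active, so *holV* is transcribed.
So HolV is produced and active.
JalC is constitutively active in this strain.
With repressor JalC bound, *cilJ* is not transcribed.
So CilJ is not produced.
With no repressor bound, *velD* is transcribed.
So VelD is produced and active.
With repressor FubB bound, *sovQ* is not transcribed.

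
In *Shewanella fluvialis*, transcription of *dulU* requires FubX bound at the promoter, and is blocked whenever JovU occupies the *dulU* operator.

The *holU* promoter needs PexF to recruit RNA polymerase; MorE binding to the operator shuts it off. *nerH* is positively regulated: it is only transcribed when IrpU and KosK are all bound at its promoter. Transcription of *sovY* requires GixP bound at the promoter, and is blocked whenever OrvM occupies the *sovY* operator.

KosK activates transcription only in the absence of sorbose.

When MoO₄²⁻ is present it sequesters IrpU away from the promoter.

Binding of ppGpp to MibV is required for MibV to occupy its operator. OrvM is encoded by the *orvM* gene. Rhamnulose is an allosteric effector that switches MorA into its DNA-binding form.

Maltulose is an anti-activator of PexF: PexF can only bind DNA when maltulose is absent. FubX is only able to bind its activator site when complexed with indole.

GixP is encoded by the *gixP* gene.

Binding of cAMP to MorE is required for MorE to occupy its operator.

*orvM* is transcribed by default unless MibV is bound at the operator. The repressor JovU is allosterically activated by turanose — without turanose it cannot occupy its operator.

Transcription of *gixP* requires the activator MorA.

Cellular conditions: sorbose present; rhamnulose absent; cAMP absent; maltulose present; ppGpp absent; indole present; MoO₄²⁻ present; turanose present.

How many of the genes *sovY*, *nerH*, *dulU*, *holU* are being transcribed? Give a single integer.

Rhamnulose is absent, so MorA is inactive.
Required activator MorA is absent, so *gixP* is not transcribed.
So GixP is not produced.
ppGpp is absent, so MibV is inactive.
With no repressor bound, *orvM* is transcribed.
So OrvM is produced and active.
With repressor OrvM bound, *sovY* is not transcribed.
→ *sovY* is OFF.
MoO₄²⁻ is present, so IrpU is inactive.
Sorbose is present, so KosK is inactive.
Required activator IrpU is absent, so *nerH* is not transcribed.
→ *nerH* is OFF.
Turanose is present, so JovU is active.
Indole is present, so FubX is active.
With repressor JovU bound, *dulU* is not transcribed.
→ *dulU* is OFF.
Maltulose is present, so PexF is inactive.
cAMP is absent, so MorE is inactive.
Required activator PexF is absent, so *holU* is not transcribed.
→ *holU* is OFF.
0 of the 4 genes are transcribed.

0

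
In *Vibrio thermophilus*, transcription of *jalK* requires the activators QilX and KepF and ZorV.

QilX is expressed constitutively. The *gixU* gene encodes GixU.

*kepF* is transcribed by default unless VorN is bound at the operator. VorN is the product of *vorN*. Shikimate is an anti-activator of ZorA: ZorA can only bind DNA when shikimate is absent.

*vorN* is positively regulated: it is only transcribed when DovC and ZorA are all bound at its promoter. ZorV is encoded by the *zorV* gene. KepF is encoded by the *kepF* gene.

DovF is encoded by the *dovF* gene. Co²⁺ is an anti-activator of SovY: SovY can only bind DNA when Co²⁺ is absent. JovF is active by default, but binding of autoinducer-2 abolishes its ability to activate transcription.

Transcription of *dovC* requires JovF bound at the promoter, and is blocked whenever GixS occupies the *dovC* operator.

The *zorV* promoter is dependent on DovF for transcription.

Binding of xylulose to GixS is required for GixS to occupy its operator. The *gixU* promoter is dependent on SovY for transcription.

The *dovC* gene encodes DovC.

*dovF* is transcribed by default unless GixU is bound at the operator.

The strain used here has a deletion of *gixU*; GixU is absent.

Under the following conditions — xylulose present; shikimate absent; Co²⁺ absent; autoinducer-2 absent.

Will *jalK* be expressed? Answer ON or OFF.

ON

QilX is produced constitutively and is active.
Autoinducer-2 is absent, so JovF is active.
Xylulose is present, so GixS is active.
With repressor GixS bound, *dovC* is not transcribed.
So DovC is not produced.
Shikimate is absent, so ZorA is active.
Required activator DovC is absent, so *vorN* is not transcribed.
So VorN is not produced.
With no repressor bound, *kepF* is transcribed.
So KepF is produced and active.
GixU is non-functional in this strain, so it has no effect.
With no repressor bound, *dovF* is transcribed.
So DovF is produced and active.
No repressor is bound and DovF is active, so *zorV* is transcribed.
So ZorV is produced and active.
No repressor is bound and QilX and KepF and ZorV are active, so *jalK* is transcribed.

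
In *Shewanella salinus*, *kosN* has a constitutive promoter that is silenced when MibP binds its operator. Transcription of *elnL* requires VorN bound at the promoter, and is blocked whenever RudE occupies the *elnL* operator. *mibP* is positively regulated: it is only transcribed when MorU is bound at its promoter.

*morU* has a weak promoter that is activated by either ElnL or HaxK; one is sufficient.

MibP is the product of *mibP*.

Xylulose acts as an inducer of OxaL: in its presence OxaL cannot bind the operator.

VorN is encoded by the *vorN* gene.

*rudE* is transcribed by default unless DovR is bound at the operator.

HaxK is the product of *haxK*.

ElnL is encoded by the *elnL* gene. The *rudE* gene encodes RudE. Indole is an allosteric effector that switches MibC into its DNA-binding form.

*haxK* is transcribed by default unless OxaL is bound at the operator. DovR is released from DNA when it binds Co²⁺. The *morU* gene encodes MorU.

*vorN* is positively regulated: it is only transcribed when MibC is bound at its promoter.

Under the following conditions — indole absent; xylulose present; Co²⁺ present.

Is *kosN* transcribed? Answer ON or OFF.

Co²⁺ is present, so DovR is inactive.
With no repressor bound, *rudE* is transcribed.
So RudE is produced and active.
Indole is absent, so MibC is inactive.
Required activator MibC is absent, so *vorN* is not transcribed.
So VorN is not produced.
With repressor RudE bound, *elnL* is not transcribed.
So ElnL is not produced.
Xylulose is present, so OxaL is inactive.
With no repressor bound, *haxK* is transcribed.
So HaxK is produced and active.
Activator HaxK is present, so *morU* is transcribed.
So MorU is produced and active.
No repressor is bound and MorU is active, so *mibP* is transcribed.
So MibP is produced and active.
With repressor MibP bound, *kosN* is not transcribed.

OFF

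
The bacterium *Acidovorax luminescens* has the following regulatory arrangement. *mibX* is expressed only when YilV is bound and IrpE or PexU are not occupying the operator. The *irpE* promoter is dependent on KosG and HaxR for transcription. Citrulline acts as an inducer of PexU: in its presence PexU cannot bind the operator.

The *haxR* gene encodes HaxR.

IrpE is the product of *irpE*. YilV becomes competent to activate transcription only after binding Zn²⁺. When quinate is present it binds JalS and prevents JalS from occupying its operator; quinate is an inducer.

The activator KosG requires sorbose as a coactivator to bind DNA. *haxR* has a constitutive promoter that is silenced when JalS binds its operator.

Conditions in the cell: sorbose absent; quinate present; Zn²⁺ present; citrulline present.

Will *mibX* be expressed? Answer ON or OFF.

ON

Zn²⁺ is present, so YilV is active.
Sorbose is absent, so KosG is inactive.
Quinate is present, so JalS is inactive.
With no repressor bound, *haxR* is transcribed.
So HaxR is produced and active.
Required activator KosG is absent, so *irpE* is not transcribed.
So IrpE is not produced.
Citrulline is present, so PexU is inactive.
No repressor is bound and YilV is active, so *mibX* is transcribed.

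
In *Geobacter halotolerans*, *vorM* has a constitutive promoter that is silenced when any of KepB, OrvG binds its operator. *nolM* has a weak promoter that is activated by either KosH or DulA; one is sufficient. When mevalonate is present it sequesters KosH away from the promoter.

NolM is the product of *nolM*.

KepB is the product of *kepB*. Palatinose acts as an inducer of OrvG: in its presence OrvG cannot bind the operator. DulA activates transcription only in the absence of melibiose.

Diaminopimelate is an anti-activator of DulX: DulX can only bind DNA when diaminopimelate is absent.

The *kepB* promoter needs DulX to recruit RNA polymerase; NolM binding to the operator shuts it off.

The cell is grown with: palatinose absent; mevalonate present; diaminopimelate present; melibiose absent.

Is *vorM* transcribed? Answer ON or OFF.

OFF

Mevalonate is present, so KosH is inactive.
Melibiose is absent, so DulA is active.
Activator DulA is present, so *nolM* is transcribed.
So NolM is produced and active.
Diaminopimelate is present, so DulX is inactive.
With repressor NolM bound, *kepB* is not transcribed.
So KepB is not produced.
Palatinose is absent, so OrvG is active.
With repressor OrvG bound, *vorM* is not transcribed.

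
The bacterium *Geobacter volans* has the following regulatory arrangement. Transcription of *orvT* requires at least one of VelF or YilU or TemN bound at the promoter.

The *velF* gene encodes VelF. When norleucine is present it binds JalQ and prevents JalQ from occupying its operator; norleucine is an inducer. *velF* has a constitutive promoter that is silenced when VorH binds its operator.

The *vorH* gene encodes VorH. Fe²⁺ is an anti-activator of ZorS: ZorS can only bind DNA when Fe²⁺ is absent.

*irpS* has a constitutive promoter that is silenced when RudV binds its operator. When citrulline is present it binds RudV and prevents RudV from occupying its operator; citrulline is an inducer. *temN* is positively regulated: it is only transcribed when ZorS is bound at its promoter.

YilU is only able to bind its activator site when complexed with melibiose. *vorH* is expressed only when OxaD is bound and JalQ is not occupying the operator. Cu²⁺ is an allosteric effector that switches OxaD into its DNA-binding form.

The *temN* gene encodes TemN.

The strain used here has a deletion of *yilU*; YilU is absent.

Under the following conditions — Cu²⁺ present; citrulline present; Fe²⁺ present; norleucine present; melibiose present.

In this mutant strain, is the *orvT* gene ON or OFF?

OFF

Cu²⁺ is present, so OxaD is active.
Norleucine is present, so JalQ is inactive.
No repressor is bound and OxaD is active, so *vorH* is transcribed.
So VorH is produced and active.
With repressor VorH bound, *velF* is not transcribed.
So VelF is not produced.
YilU is non-functional in this strain, so it has no effect.
Fe²⁺ is present, so ZorS is inactive.
Required activator ZorS is absent, so *temN* is not transcribed.
So TemN is not produced.
No activator is available at the *orvT* promoter, so *orvT* is not transcribed.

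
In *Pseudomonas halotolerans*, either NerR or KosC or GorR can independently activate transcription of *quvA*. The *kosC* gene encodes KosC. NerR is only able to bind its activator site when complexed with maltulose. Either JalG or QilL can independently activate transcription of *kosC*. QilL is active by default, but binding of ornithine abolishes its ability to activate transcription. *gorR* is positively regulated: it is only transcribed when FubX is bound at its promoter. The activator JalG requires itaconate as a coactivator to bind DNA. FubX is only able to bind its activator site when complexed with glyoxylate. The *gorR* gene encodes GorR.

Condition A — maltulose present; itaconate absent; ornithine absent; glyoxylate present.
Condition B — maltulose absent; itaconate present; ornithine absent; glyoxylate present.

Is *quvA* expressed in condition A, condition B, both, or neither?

both

Condition A:
Maltulose is present, so NerR is active.
Itaconate is absent, so JalG is inactive.
Ornithine is absent, so QilL is active.
Activator QilL is present, so *kosC* is transcribed.
So KosC is produced and active.
Glyoxylate is present, so FubX is active.
No repressor is bound and FubX is active, so *gorR* is transcribed.
So GorR is produced and active.
Activator NerR is present, so *quvA* is transcribed.
→ *quvA* is ON in A.
Condition B:
Maltulose is absent, so NerR is inactive.
Itaconate is present, so JalG is active.
Ornithine is absent, so QilL is active.
Activator JalG is present, so *kosC* is transcribed.
So KosC is produced and active.
Glyoxylate is present, so FubX is active.
No repressor is bound and FubX is active, so *gorR* is transcribed.
So GorR is produced and active.
Activator KosC is present, so *quvA* is transcribed.
→ *quvA* is ON in B.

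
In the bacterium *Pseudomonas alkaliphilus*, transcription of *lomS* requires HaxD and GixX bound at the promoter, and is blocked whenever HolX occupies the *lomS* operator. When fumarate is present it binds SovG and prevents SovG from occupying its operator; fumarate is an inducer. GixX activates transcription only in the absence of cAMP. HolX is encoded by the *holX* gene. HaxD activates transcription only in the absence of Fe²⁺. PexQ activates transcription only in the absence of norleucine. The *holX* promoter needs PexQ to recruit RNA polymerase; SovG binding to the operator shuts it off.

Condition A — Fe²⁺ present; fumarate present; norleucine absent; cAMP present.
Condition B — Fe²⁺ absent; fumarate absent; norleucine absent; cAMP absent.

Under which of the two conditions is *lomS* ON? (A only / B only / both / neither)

B only

Condition A:
Fe²⁺ is present, so HaxD is inactive.
Fumarate is present, so SovG is inactive.
Norleucine is absent, so PexQ is active.
No repressor is bound and PexQ is active, so *holX* is transcribed.
So HolX is produced and active.
cAMP is present, so GixX is inactive.
With repressor HolX bound, *lomS* is not transcribed.
→ *lomS* is OFF in A.
Condition B:
Fe²⁺ is absent, so HaxD is active.
Fumarate is absent, so SovG is active.
Norleucine is absent, so PexQ is active.
With repressor SovG bound, *holX* is not transcribed.
So HolX is not produced.
cAMP is absent, so GixX is active.
No repressor is bound and HaxD and GixX are active, so *lomS* is transcribed.
→ *lomS* is ON in B.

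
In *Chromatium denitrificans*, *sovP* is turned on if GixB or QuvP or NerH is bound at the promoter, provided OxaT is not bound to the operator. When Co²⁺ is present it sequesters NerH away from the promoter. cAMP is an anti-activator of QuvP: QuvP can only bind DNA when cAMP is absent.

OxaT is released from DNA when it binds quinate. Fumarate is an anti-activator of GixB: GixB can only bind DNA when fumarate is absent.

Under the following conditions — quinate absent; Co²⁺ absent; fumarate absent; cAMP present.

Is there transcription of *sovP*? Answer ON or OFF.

OFF

Quinate is absent, so OxaT is active.
Fumarate is absent, so GixB is active.
cAMP is present, so QuvP is inactive.
Co²⁺ is absent, so NerH is active.
With repressor OxaT bound, *sovP* is not transcribed.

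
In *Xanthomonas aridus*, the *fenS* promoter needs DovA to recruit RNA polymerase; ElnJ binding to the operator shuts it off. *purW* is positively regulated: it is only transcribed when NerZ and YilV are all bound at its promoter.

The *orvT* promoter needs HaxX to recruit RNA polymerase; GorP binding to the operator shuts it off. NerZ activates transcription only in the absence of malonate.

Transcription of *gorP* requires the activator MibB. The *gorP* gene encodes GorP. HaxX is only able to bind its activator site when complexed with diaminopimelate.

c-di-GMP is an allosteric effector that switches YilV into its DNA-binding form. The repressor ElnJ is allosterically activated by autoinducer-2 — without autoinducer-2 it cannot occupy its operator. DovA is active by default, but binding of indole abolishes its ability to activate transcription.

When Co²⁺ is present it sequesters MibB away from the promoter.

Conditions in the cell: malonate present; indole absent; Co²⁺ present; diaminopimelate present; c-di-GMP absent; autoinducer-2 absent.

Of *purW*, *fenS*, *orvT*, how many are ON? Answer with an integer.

Malonate is present, so NerZ is inactive.
c-di-GMP is absent, so YilV is inactive.
Required activator NerZ is absent, so *purW* is not transcribed.
→ *purW* is OFF.
Autoinducer-2 is absent, so ElnJ is inactive.
Indole is absent, so DovA is active.
No repressor is bound and DovA is active, so *fenS* is transcribed.
→ *fenS* is ON.
Diaminopimelate is present, so HaxX is active.
Co²⁺ is present, so MibB is inactive.
Required activator MibB is absent, so *gorP* is not transcribed.
So GorP is not produced.
No repressor is bound and HaxX is active, so *orvT* is transcribed.
→ *orvT* is ON.
2 of the 3 genes are transcribed.

2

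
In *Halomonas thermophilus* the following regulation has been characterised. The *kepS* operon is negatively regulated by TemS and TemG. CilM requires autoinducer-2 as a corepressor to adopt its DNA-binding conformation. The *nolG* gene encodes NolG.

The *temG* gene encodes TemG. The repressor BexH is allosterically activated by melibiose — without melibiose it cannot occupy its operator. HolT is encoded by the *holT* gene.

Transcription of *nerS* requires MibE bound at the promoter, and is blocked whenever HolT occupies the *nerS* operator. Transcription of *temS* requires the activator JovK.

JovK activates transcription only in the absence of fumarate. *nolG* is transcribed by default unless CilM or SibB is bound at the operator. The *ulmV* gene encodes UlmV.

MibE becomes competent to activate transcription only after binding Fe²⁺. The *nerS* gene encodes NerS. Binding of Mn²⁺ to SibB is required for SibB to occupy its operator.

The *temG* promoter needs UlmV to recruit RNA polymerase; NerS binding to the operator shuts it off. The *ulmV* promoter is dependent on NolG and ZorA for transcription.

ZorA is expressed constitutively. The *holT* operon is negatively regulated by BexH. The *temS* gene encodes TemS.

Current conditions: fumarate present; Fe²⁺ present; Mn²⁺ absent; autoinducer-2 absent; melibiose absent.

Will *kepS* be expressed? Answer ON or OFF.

OFF

Fumarate is present, so JovK is inactive.
Required activator JovK is absent, so *temS* is not transcribed.
So TemS is not produced.
Melibiose is absent, so BexH is inactive.
With no repressor bound, *holT* is transcribed.
So HolT is produced and active.
Fe²⁺ is present, so MibE is active.
With repressor HolT bound, *nerS* is not transcribed.
So NerS is not produced.
Autoinducer-2 is absent, so CilM is inactive.
Mn²⁺ is absent, so SibB is inactive.
With no repressor bound, *nolG* is transcribed.
So NolG is produced and active.
ZorA is produced constitutively and is active.
No repressor is bound and NolG and ZorA are active, so *ulmV* is transcribed.
So UlmV is produced and active.
No repressor is bound and UlmV is active, so *temG* is transcribed.
So TemG is produced and active.
With repressor TemG bound, *kepS* is not transcribed.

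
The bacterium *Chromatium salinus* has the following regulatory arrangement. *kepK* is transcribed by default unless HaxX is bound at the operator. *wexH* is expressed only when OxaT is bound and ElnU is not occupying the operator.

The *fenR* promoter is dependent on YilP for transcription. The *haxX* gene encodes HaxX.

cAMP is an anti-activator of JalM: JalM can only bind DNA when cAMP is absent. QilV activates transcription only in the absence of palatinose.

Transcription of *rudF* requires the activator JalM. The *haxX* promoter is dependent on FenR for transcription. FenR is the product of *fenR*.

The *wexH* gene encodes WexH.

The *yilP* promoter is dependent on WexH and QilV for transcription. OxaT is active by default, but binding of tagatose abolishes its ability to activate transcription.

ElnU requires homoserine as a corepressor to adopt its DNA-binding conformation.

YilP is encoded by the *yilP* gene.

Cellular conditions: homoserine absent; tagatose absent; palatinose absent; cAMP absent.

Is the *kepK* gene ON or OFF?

Homoserine is absent, so ElnU is inactive.
Tagatose is absent, so OxaT is active.
No repressor is bound and OxaT is active, so *wexH* is transcribed.
So WexH is produced and active.
Palatinose is absent, so QilV is active.
No repressor is bound and WexH and QilV are active, so *yilP* is transcribed.
So YilP is produced and active.
No repressor is bound and YilP is active, so *fenR* is transcribed.
So FenR is produced and active.
No repressor is bound and FenR is active, so *haxX* is transcribed.
So HaxX is produced and active.
With repressor HaxX bound, *kepK* is not transcribed.

OFF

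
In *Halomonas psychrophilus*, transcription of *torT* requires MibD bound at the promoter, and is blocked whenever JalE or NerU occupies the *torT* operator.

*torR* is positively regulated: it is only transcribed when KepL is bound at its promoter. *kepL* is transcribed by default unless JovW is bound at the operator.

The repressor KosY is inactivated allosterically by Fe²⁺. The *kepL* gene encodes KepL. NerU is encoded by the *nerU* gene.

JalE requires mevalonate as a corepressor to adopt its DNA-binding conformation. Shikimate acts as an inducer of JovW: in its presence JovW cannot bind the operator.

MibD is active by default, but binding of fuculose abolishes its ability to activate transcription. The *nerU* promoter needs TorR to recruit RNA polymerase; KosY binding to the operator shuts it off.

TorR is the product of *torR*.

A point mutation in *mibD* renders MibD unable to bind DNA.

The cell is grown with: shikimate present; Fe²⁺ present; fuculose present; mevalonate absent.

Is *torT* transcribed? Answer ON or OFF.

OFF

Mevalonate is absent, so JalE is inactive.
Fe²⁺ is present, so KosY is inactive.
Shikimate is present, so JovW is inactive.
With no repressor bound, *kepL* is transcribed.
So KepL is produced and active.
No repressor is bound and KepL is active, so *torR* is transcribed.
So TorR is produced and active.
No repressor is bound and TorR is active, so *nerU* is transcribed.
So NerU is produced and active.
MibD is non-functional in this strain, so it has no effect.
With repressor NerU bound, *torT* is not transcribed.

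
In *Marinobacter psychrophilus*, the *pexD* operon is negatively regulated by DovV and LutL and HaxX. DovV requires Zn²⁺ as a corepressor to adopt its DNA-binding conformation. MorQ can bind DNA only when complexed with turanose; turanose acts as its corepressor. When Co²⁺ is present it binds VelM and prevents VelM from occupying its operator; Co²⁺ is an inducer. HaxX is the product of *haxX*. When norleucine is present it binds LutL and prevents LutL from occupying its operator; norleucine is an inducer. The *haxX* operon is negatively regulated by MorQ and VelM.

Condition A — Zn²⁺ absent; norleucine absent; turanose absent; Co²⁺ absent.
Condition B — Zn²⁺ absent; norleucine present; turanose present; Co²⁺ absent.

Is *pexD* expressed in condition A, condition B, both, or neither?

Condition A:
Zn²⁺ is absent, so DovV is inactive.
Norleucine is absent, so LutL is active.
Turanose is absent, so MorQ is inactive.
Co²⁺ is absent, so VelM is active.
With repressor VelM bound, *haxX* is not transcribed.
So HaxX is not produced.
With repressor LutL bound, *pexD* is not transcribed.
→ *pexD* is OFF in A.
Condition B:
Zn²⁺ is absent, so DovV is inactive.
Norleucine is present, so LutL is inactive.
Turanose is present, so MorQ is active.
Co²⁺ is absent, so VelM is active.
With repressor MorQ bound, *haxX* is not transcribed.
So HaxX is not produced.
With no repressor bound, *pexD* is transcribed.
→ *pexD* is ON in B.

B only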